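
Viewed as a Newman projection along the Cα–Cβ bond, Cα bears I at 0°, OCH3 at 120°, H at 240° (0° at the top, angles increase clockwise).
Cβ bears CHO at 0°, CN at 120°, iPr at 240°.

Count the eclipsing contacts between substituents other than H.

Non-H eclipsing pairs: I(0°)/CHO(0°); OCH3(120°)/CN(120°) — 2 interactions.

2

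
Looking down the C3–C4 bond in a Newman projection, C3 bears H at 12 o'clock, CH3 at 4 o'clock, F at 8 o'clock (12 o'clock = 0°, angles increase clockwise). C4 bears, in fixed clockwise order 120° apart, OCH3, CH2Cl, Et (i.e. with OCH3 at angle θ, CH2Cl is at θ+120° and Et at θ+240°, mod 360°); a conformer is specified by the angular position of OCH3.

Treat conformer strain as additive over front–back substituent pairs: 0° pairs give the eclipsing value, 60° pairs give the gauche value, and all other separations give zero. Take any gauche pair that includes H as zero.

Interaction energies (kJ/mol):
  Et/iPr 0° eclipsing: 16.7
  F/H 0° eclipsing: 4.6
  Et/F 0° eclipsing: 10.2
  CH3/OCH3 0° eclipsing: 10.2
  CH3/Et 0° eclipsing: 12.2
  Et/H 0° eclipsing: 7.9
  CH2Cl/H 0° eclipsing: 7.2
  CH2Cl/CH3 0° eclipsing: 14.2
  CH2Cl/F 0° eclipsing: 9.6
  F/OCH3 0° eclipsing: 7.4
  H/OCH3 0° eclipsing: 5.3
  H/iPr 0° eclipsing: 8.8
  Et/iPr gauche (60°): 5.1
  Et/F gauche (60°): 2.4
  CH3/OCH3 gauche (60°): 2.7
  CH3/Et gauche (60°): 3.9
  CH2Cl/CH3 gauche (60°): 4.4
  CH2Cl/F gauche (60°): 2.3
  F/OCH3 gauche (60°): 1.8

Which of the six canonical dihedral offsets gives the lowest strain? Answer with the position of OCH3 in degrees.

OCH3 at 0° (eclipsed): H–OCH3 eclipsed, CH3–CH2Cl eclipsed, F–Et eclipsed; 5.3 + 14.2 + 10.2 = 29.7 kJ/mol.
OCH3 at 60° (staggered): CH3–OCH3 gauche, CH3–CH2Cl gauche, F–CH2Cl gauche, F–Et gauche; 2.7 + 4.4 + 2.3 + 2.4 = 11.8 kJ/mol.
OCH3 at 120° (eclipsed): H–Et eclipsed, CH3–OCH3 eclipsed, F–CH2Cl eclipsed; 7.9 + 10.2 + 9.6 = 27.7 kJ/mol.
OCH3 at 180° (staggered): CH3–OCH3 gauche, CH3–Et gauche, F–OCH3 gauche, F–CH2Cl gauche; 2.7 + 3.9 + 1.8 + 2.3 = 10.7 kJ/mol.
OCH3 at 240° (eclipsed): H–CH2Cl eclipsed, CH3–Et eclipsed, F–OCH3 eclipsed; 7.2 + 12.2 + 7.4 = 26.8 kJ/mol.
OCH3 at 300° (staggered): CH3–CH2Cl gauche, CH3–Et gauche, F–OCH3 gauche, F–Et gauche; 4.4 + 3.9 + 1.8 + 2.4 = 12.5 kJ/mol.
The minimum (10.7 kJ/mol) occurs with OCH3 at 180°.

180°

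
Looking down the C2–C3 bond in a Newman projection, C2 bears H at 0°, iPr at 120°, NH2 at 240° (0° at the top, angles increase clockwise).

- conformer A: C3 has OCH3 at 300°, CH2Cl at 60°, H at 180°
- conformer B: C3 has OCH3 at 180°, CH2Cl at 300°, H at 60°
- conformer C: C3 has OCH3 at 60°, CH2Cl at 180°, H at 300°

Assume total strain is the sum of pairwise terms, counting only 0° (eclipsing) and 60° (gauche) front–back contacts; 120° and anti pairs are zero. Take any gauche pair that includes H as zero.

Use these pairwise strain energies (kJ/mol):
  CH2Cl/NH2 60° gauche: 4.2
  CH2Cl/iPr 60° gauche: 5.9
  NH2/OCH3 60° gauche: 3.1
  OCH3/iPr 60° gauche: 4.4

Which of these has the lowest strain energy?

A

A is staggered. iPr at 120° is gauche with CH2Cl at 60° (5.9); NH2 at 240° is gauche with OCH3 at 300° (3.1). Total 9.0 kJ/mol.
B is staggered. iPr at 120° is gauche with OCH3 at 180° (4.4); NH2 at 240° is gauche with OCH3 at 180° (3.1); NH2 at 240° is gauche with CH2Cl at 300° (4.2). Total 11.7 kJ/mol.
C is staggered. iPr at 120° is gauche with OCH3 at 60° (4.4); iPr at 120° is gauche with CH2Cl at 180° (5.9); NH2 at 240° is gauche with CH2Cl at 180° (4.2). Total 14.5 kJ/mol.
A has the lowest total (9.0 kJ/mol).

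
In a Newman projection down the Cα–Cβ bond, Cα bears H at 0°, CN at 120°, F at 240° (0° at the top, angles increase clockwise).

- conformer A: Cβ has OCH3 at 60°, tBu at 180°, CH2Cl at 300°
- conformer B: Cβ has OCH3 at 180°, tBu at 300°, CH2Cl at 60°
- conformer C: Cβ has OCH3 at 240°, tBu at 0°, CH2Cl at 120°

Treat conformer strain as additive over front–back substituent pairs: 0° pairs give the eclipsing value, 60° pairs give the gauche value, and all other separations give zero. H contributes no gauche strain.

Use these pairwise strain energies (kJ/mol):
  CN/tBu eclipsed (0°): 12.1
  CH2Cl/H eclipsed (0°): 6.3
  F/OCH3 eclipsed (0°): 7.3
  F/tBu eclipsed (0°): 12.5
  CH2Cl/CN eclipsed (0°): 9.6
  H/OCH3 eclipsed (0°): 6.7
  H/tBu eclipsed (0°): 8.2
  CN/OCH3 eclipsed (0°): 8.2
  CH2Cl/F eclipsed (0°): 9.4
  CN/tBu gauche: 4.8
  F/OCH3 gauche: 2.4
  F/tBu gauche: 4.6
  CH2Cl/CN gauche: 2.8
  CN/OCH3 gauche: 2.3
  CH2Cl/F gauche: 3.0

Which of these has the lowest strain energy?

A is staggered. CN at 120° is gauche with OCH3 at 60° (2.3); CN at 120° is gauche with tBu at 180° (4.8); F at 240° is gauche with tBu at 180° (4.6); F at 240° is gauche with CH2Cl at 300° (3.0). Total 14.7 kJ/mol.
B is staggered. CN at 120° is gauche with OCH3 at 180° (2.3); CN at 120° is gauche with CH2Cl at 60° (2.8); F at 240° is gauche with OCH3 at 180° (2.4); F at 240° is gauche with tBu at 300° (4.6). Total 12.1 kJ/mol.
C is eclipsed. H at 0° is eclipsed with tBu at 0° (8.2); CN at 120° is eclipsed with CH2Cl at 120° (9.6); F at 240° is eclipsed with OCH3 at 240° (7.3). Total 25.1 kJ/mol.
B has the lowest total (12.1 kJ/mol).

B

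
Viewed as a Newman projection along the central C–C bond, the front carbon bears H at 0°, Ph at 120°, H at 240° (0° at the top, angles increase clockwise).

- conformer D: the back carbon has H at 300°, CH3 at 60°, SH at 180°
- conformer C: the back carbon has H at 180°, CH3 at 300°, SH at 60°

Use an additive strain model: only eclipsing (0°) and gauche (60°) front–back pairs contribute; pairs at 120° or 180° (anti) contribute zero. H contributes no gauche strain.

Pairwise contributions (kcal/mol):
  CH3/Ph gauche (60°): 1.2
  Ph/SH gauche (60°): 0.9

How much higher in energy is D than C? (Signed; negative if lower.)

D (staggered): Ph(120°)/CH3(60°) gauche 1.2; Ph(120°)/SH(180°) gauche 0.9 → 2.1 kcal/mol.
C (staggered): Ph(120°)/SH(60°) gauche 0.9 → 0.9 kcal/mol.
E(D) − E(C) = 2.1 − 0.9 = +1.2 kcal/mol.

+1.2 kcal/mol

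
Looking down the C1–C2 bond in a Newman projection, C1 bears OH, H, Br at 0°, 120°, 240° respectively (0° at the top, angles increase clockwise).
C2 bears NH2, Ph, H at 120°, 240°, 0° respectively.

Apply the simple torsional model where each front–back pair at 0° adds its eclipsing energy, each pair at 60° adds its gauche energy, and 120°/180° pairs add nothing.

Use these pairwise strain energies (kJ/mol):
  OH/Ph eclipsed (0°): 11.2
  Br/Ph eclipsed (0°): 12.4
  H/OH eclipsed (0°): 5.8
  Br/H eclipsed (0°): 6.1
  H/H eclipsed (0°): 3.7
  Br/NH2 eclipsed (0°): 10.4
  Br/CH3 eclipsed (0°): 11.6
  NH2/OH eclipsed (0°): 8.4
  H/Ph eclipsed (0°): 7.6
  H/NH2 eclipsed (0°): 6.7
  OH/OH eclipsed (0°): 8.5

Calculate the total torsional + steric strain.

This conformer is eclipsed. OH at 0° is eclipsed with H at 0° (5.8); H at 120° is eclipsed with NH2 at 120° (6.7); Br at 240° is eclipsed with Ph at 240° (12.4). Total 24.9 kJ/mol.

24.9 kJ/mol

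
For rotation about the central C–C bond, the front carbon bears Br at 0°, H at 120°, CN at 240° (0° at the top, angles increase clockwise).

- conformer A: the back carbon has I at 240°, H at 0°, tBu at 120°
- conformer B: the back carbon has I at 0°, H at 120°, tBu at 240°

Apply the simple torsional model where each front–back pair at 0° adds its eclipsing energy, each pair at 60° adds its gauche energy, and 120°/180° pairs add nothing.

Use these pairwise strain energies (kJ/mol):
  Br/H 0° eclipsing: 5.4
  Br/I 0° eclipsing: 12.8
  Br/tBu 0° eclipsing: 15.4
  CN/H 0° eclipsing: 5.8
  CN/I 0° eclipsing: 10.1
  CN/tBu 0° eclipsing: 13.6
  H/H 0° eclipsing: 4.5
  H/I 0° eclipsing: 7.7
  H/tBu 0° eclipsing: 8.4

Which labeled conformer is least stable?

B

A (eclipsed): Br(0°)/H(0°) eclipsed 5.4; H(120°)/tBu(120°) eclipsed 8.4; CN(240°)/I(240°) eclipsed 10.1 → 23.9 kJ/mol.
B (eclipsed): Br(0°)/I(0°) eclipsed 12.8; H(120°)/H(120°) eclipsed 4.5; CN(240°)/tBu(240°) eclipsed 13.6 → 30.9 kJ/mol.
B has the highest total (30.9 kJ/mol).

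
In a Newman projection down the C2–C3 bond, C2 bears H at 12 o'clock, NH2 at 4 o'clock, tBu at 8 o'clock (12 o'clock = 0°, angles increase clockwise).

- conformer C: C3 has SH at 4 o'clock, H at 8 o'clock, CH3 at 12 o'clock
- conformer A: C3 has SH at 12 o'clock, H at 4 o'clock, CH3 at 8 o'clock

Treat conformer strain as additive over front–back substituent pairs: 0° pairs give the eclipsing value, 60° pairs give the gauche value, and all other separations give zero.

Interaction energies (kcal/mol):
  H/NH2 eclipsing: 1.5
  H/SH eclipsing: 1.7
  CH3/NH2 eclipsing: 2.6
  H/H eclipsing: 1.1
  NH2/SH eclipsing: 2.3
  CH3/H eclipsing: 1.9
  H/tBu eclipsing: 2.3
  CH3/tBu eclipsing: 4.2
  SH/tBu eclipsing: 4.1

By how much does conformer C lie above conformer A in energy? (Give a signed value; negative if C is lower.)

-0.9 kcal/mol

C is eclipsed. H at 0° is eclipsed with CH3 at 0° (1.9); NH2 at 120° is eclipsed with SH at 120° (2.3); tBu at 240° is eclipsed with H at 240° (2.3). Total 6.5 kcal/mol.
A is eclipsed. H at 0° is eclipsed with SH at 0° (1.7); NH2 at 120° is eclipsed with H at 120° (1.5); tBu at 240° is eclipsed with CH3 at 240° (4.2). Total 7.4 kcal/mol.
E(C) − E(A) = 6.5 − 7.4 = -0.9 kcal/mol.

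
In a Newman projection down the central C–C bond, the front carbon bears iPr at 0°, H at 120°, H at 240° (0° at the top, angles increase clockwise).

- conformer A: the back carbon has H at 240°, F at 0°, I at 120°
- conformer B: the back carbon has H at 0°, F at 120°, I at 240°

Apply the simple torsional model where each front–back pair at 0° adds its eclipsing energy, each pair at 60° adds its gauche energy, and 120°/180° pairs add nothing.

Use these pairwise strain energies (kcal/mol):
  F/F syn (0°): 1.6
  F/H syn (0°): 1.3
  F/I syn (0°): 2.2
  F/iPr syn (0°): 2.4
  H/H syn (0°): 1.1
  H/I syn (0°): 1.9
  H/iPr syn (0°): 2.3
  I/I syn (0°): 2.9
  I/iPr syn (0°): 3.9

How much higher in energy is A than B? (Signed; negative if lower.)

-0.1 kcal/mol

A (eclipsed): iPr–F eclipsed, H–I eclipsed, H–H eclipsed; 2.4 + 1.9 + 1.1 = 5.4 kcal/mol.
B (eclipsed): iPr–H eclipsed, H–F eclipsed, H–I eclipsed; 2.3 + 1.3 + 1.9 = 5.5 kcal/mol.
E(A) − E(B) = 5.4 − 5.5 = -0.1 kcal/mol.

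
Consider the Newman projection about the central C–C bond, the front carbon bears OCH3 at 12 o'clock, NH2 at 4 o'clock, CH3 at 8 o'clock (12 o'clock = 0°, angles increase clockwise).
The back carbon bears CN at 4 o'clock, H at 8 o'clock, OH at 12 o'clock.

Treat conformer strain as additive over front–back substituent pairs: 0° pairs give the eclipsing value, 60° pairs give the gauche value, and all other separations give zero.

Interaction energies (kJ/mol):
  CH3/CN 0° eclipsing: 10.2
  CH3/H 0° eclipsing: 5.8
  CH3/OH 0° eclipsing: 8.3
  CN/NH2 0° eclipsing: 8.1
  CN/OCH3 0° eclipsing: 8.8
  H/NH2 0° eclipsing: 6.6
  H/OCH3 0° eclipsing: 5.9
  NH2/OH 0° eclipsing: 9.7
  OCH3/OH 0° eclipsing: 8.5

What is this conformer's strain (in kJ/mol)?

This conformer (eclipsed): OCH3(0°)/OH(0°) eclipsed 8.5; NH2(120°)/CN(120°) eclipsed 8.1; CH3(240°)/H(240°) eclipsed 5.8 → 22.4 kJ/mol.

22.4 kJ/mol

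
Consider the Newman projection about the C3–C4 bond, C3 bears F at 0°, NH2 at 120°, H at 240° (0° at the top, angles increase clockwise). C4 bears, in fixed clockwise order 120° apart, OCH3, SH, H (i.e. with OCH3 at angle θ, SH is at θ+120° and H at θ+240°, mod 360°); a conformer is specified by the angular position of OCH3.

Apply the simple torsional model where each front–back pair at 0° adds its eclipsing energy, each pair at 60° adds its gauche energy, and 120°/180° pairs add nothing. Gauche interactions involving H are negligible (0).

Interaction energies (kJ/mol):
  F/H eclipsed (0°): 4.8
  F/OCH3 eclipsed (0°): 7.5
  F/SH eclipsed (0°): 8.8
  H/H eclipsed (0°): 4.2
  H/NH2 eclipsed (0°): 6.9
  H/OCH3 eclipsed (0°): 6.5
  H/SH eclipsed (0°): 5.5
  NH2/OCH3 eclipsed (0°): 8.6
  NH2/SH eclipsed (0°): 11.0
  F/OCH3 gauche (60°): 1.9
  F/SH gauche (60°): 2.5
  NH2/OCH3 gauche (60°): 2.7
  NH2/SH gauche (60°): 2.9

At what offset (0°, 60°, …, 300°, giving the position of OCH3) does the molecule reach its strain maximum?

OCH3 at 0° (eclipsed): F(0°)/OCH3(0°) eclipsed 7.5; NH2(120°)/SH(120°) eclipsed 11.0; H(240°)/H(240°) eclipsed 4.2 → 22.7 kJ/mol.
OCH3 at 60° (staggered): F(0°)/OCH3(60°) gauche 1.9; NH2(120°)/OCH3(60°) gauche 2.7; NH2(120°)/SH(180°) gauche 2.9 → 7.5 kJ/mol.
OCH3 at 120° (eclipsed): F(0°)/H(0°) eclipsed 4.8; NH2(120°)/OCH3(120°) eclipsed 8.6; H(240°)/SH(240°) eclipsed 5.5 → 18.9 kJ/mol.
OCH3 at 180° (staggered): F(0°)/SH(300°) gauche 2.5; NH2(120°)/OCH3(180°) gauche 2.7 → 5.2 kJ/mol.
OCH3 at 240° (eclipsed): F(0°)/SH(0°) eclipsed 8.8; NH2(120°)/H(120°) eclipsed 6.9; H(240°)/OCH3(240°) eclipsed 6.5 → 22.2 kJ/mol.
OCH3 at 300° (staggered): F(0°)/OCH3(300°) gauche 1.9; F(0°)/SH(60°) gauche 2.5; NH2(120°)/SH(60°) gauche 2.9 → 7.3 kJ/mol.
The maximum (22.7 kJ/mol) occurs with OCH3 at 0°.

0°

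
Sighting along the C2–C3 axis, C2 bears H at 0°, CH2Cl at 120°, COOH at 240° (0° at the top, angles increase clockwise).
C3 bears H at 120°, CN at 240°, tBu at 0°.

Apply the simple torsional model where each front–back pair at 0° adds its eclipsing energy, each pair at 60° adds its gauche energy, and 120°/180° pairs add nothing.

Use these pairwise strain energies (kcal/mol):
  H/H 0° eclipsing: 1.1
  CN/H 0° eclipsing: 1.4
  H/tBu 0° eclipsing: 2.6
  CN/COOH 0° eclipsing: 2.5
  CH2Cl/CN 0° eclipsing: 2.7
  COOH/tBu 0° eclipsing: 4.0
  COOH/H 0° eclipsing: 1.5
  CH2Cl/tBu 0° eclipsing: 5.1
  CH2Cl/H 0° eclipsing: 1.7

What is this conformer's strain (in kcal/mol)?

6.8 kcal/mol

This conformer (eclipsed): H(0°)/tBu(0°) eclipsed 2.6; CH2Cl(120°)/H(120°) eclipsed 1.7; COOH(240°)/CN(240°) eclipsed 2.5 → 6.8 kcal/mol.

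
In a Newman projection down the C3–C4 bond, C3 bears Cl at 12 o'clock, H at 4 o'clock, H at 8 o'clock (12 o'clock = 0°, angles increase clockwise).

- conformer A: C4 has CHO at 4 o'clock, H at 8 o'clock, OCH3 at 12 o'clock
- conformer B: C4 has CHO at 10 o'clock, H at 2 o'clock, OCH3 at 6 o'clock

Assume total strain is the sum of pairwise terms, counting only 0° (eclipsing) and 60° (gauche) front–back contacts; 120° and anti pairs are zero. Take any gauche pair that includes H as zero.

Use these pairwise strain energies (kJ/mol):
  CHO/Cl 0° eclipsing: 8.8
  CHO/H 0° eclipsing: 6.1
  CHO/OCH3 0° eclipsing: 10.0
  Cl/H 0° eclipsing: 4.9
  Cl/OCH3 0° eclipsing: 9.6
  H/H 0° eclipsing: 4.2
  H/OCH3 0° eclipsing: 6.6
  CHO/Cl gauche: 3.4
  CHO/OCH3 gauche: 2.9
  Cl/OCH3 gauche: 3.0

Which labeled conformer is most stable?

B

A (eclipsed): Cl–OCH3 eclipsed, H–CHO eclipsed, H–H eclipsed; 9.6 + 6.1 + 4.2 = 19.9 kJ/mol.
B (staggered): Cl–CHO gauche; 3.4 = 3.4 kJ/mol.
B has the lowest total (3.4 kJ/mol).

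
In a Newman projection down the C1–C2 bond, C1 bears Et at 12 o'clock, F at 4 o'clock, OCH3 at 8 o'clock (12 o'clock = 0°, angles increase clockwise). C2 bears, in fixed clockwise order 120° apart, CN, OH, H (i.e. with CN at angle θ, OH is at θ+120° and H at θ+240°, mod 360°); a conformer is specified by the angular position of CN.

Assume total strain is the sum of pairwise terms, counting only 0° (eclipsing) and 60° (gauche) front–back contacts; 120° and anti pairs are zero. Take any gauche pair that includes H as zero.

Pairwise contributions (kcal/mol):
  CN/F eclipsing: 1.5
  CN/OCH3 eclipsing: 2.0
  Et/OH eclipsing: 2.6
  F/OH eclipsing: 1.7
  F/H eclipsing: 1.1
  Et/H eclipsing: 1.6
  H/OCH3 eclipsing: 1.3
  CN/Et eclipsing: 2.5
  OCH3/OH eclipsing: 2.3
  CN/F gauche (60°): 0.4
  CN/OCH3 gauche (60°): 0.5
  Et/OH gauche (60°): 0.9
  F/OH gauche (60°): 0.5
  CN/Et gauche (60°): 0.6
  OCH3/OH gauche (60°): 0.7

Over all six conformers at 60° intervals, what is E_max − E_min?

3.5 kcal/mol

CN at 0° (eclipsed): Et–CN eclipsed, F–OH eclipsed, OCH3–H eclipsed; 2.5 + 1.7 + 1.3 = 5.5 kcal/mol.
CN at 60° (staggered): Et–CN gauche, F–CN gauche, F–OH gauche, OCH3–OH gauche; 0.6 + 0.4 + 0.5 + 0.7 = 2.2 kcal/mol.
CN at 120° (eclipsed): Et–H eclipsed, F–CN eclipsed, OCH3–OH eclipsed; 1.6 + 1.5 + 2.3 = 5.4 kcal/mol.
CN at 180° (staggered): Et–OH gauche, F–CN gauche, OCH3–CN gauche, OCH3–OH gauche; 0.9 + 0.4 + 0.5 + 0.7 = 2.5 kcal/mol.
CN at 240° (eclipsed): Et–OH eclipsed, F–H eclipsed, OCH3–CN eclipsed; 2.6 + 1.1 + 2.0 = 5.7 kcal/mol.
CN at 300° (staggered): Et–CN gauche, Et–OH gauche, F–OH gauche, OCH3–CN gauche; 0.6 + 0.9 + 0.5 + 0.5 = 2.5 kcal/mol.
Max at 240° (5.7 kcal/mol), min at 60° (2.2 kcal/mol); barrier = 3.5 kcal/mol.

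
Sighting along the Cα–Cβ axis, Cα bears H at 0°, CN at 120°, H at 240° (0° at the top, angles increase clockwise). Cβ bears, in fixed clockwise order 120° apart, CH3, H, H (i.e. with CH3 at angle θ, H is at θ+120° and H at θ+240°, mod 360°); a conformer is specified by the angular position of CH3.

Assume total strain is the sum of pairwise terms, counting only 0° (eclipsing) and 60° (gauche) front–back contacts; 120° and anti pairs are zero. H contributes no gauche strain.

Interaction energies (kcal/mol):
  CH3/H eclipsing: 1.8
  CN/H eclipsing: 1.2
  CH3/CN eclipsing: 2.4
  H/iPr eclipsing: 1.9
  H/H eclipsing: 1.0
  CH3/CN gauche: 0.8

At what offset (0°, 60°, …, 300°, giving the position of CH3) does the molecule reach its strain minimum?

CH3 at 0° (eclipsed): H–CH3 eclipsed, CN–H eclipsed, H–H eclipsed; 1.8 + 1.2 + 1.0 = 4.0 kcal/mol.
CH3 at 60° (staggered): CN–CH3 gauche; 0.8 = 0.8 kcal/mol.
CH3 at 120° (eclipsed): H–H eclipsed, CN–CH3 eclipsed, H–H eclipsed; 1.0 + 2.4 + 1.0 = 4.4 kcal/mol.
CH3 at 180° (staggered): CN–CH3 gauche; 0.8 = 0.8 kcal/mol.
CH3 at 240° (eclipsed): H–H eclipsed, CN–H eclipsed, H–CH3 eclipsed; 1.0 + 1.2 + 1.8 = 4.0 kcal/mol.
CH3 at 300° (staggered): no non-H gauche contacts → 0.0 kcal/mol.
The minimum (0.0 kcal/mol) occurs with CH3 at 300°.

300°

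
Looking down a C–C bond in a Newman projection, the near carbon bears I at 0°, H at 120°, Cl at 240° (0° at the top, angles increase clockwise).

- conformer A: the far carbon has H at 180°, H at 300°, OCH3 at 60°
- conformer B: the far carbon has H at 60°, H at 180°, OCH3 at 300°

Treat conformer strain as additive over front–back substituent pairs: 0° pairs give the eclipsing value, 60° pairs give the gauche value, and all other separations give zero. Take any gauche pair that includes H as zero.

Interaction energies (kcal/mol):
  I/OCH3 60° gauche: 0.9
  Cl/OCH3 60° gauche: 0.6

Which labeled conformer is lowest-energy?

A

A (staggered): I(0°)/OCH3(60°) gauche 0.9 → 0.9 kcal/mol.
B (staggered): I(0°)/OCH3(300°) gauche 0.9; Cl(240°)/OCH3(300°) gauche 0.6 → 1.5 kcal/mol.
A has the lowest total (0.9 kcal/mol).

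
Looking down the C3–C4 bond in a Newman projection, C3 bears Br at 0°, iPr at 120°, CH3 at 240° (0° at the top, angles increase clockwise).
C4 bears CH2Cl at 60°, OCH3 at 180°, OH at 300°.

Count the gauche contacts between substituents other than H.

6

Non-H gauche pairs: Br(0°)/CH2Cl(60°); Br(0°)/OH(300°); iPr(120°)/CH2Cl(60°); iPr(120°)/OCH3(180°); CH3(240°)/OCH3(180°); CH3(240°)/OH(300°) — 6 interactions.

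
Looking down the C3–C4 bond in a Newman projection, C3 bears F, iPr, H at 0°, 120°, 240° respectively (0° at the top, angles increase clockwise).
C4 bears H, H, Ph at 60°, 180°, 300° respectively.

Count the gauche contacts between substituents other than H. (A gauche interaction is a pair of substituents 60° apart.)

Non-H gauche pairs: F(0°)/Ph(300°) — 1 interaction.

1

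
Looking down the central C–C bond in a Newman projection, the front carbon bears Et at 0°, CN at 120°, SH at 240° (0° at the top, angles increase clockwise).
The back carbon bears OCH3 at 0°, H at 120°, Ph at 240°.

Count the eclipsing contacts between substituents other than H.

2

Non-H eclipsing pairs: Et(0°)/OCH3(0°); SH(240°)/Ph(240°) — 2 interactions.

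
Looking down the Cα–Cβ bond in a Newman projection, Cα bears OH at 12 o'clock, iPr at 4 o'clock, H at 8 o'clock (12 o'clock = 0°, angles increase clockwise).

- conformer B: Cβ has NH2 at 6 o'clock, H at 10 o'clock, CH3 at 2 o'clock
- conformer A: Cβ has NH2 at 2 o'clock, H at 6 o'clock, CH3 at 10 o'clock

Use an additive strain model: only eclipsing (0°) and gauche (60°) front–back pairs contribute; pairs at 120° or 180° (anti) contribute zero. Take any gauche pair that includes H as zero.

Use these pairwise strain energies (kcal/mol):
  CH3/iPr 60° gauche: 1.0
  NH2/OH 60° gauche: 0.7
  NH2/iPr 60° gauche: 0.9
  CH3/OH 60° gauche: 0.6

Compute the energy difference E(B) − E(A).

B is staggered. OH at 0° is gauche with CH3 at 60° (0.6); iPr at 120° is gauche with NH2 at 180° (0.9); iPr at 120° is gauche with CH3 at 60° (1.0). Total 2.5 kcal/mol.
A is staggered. OH at 0° is gauche with NH2 at 60° (0.7); OH at 0° is gauche with CH3 at 300° (0.6); iPr at 120° is gauche with NH2 at 60° (0.9). Total 2.2 kcal/mol.
E(B) − E(A) = 2.5 − 2.2 = +0.3 kcal/mol.

+0.3 kcal/mol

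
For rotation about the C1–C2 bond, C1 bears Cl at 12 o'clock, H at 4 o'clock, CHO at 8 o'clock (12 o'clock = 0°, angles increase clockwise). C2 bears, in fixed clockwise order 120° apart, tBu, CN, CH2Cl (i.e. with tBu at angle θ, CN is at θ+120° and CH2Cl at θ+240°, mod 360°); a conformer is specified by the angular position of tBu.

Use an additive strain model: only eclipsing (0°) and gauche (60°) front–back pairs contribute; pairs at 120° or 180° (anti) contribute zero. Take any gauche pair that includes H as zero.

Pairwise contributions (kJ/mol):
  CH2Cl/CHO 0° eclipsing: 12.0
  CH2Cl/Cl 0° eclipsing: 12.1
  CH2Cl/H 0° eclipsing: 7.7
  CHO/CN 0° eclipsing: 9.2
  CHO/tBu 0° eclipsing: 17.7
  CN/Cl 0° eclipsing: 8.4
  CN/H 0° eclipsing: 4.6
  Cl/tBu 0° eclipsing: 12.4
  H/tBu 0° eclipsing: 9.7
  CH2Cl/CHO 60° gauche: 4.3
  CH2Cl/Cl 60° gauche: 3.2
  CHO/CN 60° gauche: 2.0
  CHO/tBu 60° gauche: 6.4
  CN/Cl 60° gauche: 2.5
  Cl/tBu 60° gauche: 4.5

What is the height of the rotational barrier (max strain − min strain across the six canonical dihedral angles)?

tBu at 0° (eclipsed): Cl(0°)/tBu(0°) eclipsed 12.4; H(120°)/CN(120°) eclipsed 4.6; CHO(240°)/CH2Cl(240°) eclipsed 12.0 → 29.0 kJ/mol.
tBu at 60° (staggered): Cl(0°)/tBu(60°) gauche 4.5; Cl(0°)/CH2Cl(300°) gauche 3.2; CHO(240°)/CN(180°) gauche 2.0; CHO(240°)/CH2Cl(300°) gauche 4.3 → 14.0 kJ/mol.
tBu at 120° (eclipsed): Cl(0°)/CH2Cl(0°) eclipsed 12.1; H(120°)/tBu(120°) eclipsed 9.7; CHO(240°)/CN(240°) eclipsed 9.2 → 31.0 kJ/mol.
tBu at 180° (staggered): Cl(0°)/CN(300°) gauche 2.5; Cl(0°)/CH2Cl(60°) gauche 3.2; CHO(240°)/tBu(180°) gauche 6.4; CHO(240°)/CN(300°) gauche 2.0 → 14.1 kJ/mol.
tBu at 240° (eclipsed): Cl(0°)/CN(0°) eclipsed 8.4; H(120°)/CH2Cl(120°) eclipsed 7.7; CHO(240°)/tBu(240°) eclipsed 17.7 → 33.8 kJ/mol.
tBu at 300° (staggered): Cl(0°)/tBu(300°) gauche 4.5; Cl(0°)/CN(60°) gauche 2.5; CHO(240°)/tBu(300°) gauche 6.4; CHO(240°)/CH2Cl(180°) gauche 4.3 → 17.7 kJ/mol.
Max at 240° (33.8 kJ/mol), min at 60° (14.0 kJ/mol); barrier = 19.8 kJ/mol.

19.8 kJ/mol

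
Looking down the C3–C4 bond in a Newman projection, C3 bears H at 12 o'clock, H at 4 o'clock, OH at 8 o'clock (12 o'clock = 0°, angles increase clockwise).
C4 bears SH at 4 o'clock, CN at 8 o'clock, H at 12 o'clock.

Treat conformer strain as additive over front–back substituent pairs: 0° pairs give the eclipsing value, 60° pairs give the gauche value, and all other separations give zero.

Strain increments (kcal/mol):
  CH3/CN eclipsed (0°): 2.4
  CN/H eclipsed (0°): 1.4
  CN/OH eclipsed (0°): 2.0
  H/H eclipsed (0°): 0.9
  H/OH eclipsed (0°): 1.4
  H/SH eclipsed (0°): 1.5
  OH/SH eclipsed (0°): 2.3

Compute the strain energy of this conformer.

4.4 kcal/mol

This conformer (eclipsed): H(0°)/H(0°) eclipsed 0.9; H(120°)/SH(120°) eclipsed 1.5; OH(240°)/CN(240°) eclipsed 2.0 → 4.4 kcal/mol.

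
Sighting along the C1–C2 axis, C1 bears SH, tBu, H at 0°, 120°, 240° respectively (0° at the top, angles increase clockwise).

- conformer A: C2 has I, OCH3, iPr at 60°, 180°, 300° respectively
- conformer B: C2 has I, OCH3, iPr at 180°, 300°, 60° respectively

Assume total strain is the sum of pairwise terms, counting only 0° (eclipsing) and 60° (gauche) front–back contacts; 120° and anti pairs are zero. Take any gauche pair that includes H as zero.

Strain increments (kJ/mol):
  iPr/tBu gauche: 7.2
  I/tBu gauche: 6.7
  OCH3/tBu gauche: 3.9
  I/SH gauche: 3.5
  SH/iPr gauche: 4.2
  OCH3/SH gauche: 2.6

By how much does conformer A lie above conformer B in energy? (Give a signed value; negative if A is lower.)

A (staggered): SH–I gauche, SH–iPr gauche, tBu–I gauche, tBu–OCH3 gauche; 3.5 + 4.2 + 6.7 + 3.9 = 18.3 kJ/mol.
B (staggered): SH–OCH3 gauche, SH–iPr gauche, tBu–I gauche, tBu–iPr gauche; 2.6 + 4.2 + 6.7 + 7.2 = 20.7 kJ/mol.
E(A) − E(B) = 18.3 − 20.7 = -2.4 kJ/mol.

-2.4 kJ/mol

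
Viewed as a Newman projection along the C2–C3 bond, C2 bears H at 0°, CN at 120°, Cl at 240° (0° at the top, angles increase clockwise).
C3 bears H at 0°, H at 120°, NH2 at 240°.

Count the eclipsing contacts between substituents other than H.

Non-H eclipsing pairs: Cl(240°)/NH2(240°) — 1 interaction.

1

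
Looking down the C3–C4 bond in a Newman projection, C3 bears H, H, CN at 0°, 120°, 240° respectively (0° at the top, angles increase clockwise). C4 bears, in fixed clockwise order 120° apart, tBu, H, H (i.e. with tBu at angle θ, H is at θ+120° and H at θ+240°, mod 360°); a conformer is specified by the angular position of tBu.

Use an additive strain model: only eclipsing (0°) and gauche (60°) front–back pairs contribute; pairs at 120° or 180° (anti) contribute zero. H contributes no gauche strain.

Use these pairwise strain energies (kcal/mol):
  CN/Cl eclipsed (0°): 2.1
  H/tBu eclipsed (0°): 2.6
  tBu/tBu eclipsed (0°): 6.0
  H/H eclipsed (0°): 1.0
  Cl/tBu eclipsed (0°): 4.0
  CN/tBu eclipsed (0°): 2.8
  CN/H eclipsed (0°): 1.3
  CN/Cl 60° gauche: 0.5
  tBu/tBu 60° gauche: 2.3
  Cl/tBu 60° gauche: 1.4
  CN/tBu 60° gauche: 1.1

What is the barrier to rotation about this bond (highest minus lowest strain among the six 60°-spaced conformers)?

tBu at 0° (eclipsed): H–tBu eclipsed, H–H eclipsed, CN–H eclipsed; 2.6 + 1.0 + 1.3 = 4.9 kcal/mol.
tBu at 60° (staggered): no non-H gauche contacts → 0.0 kcal/mol.
tBu at 120° (eclipsed): H–H eclipsed, H–tBu eclipsed, CN–H eclipsed; 1.0 + 2.6 + 1.3 = 4.9 kcal/mol.
tBu at 180° (staggered): CN–tBu gauche; 1.1 = 1.1 kcal/mol.
tBu at 240° (eclipsed): H–H eclipsed, H–H eclipsed, CN–tBu eclipsed; 1.0 + 1.0 + 2.8 = 4.8 kcal/mol.
tBu at 300° (staggered): CN–tBu gauche; 1.1 = 1.1 kcal/mol.
Max at 0° (4.9 kcal/mol), min at 60° (0.0 kcal/mol); barrier = 4.9 kcal/mol.

4.9 kcal/mol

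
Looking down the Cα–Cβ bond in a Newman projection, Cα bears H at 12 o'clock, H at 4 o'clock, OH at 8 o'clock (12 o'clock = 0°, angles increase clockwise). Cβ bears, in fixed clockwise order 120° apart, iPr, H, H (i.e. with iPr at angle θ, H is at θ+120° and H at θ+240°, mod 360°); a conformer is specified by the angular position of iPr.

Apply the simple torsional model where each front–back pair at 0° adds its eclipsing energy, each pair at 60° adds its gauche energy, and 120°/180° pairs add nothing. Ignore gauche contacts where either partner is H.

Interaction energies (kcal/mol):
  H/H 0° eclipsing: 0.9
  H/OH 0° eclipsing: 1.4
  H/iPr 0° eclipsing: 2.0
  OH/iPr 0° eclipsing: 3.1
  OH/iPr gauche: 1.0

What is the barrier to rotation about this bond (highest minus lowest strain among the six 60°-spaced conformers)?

iPr at 0° is eclipsed. H at 0° is eclipsed with iPr at 0° (2.0); H at 120° is eclipsed with H at 120° (0.9); OH at 240° is eclipsed with H at 240° (1.4). Total 4.3 kcal/mol.
iPr at 60° (staggered): no non-H gauche contacts → 0.0 kcal/mol.
iPr at 120° is eclipsed. H at 0° is eclipsed with H at 0° (0.9); H at 120° is eclipsed with iPr at 120° (2.0); OH at 240° is eclipsed with H at 240° (1.4). Total 4.3 kcal/mol.
iPr at 180° is staggered. OH at 240° is gauche with iPr at 180° (1.0). Total 1.0 kcal/mol.
iPr at 240° is eclipsed. H at 0° is eclipsed with H at 0° (0.9); H at 120° is eclipsed with H at 120° (0.9); OH at 240° is eclipsed with iPr at 240° (3.1). Total 4.9 kcal/mol.
iPr at 300° is staggered. OH at 240° is gauche with iPr at 300° (1.0). Total 1.0 kcal/mol.
Max at 240° (4.9 kcal/mol), min at 60° (0.0 kcal/mol); barrier = 4.9 kcal/mol.

4.9 kcal/mol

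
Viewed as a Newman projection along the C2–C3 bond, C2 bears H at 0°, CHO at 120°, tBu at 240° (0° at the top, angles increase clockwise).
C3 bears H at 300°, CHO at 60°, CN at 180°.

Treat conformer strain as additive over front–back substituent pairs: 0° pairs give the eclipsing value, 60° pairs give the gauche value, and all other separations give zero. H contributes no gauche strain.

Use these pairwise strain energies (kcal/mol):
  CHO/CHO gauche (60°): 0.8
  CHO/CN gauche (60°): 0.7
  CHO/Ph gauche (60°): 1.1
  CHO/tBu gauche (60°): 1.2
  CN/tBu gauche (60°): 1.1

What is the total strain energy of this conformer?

This conformer (staggered): CHO–CHO gauche, CHO–CN gauche, tBu–CN gauche; 0.8 + 0.7 + 1.1 = 2.6 kcal/mol.

2.6 kcal/mol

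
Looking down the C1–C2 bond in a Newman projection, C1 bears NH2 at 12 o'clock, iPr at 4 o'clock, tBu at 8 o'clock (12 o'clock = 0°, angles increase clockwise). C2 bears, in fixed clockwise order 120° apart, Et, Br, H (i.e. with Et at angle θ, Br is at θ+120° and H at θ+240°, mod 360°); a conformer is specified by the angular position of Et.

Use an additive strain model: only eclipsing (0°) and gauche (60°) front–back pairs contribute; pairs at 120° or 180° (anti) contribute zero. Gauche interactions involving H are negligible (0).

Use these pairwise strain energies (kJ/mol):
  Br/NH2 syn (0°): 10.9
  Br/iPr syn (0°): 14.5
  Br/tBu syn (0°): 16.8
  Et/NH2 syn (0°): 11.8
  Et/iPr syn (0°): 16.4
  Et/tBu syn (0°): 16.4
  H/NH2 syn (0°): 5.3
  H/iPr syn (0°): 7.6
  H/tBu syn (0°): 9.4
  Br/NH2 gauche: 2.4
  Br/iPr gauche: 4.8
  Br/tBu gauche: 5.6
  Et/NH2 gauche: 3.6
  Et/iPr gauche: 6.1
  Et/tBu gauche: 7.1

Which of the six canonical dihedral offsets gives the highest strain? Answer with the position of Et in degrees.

120°

Et at 0° (eclipsed): NH2(0°)/Et(0°) eclipsed 11.8; iPr(120°)/Br(120°) eclipsed 14.5; tBu(240°)/H(240°) eclipsed 9.4 → 35.7 kJ/mol.
Et at 60° (staggered): NH2(0°)/Et(60°) gauche 3.6; iPr(120°)/Et(60°) gauche 6.1; iPr(120°)/Br(180°) gauche 4.8; tBu(240°)/Br(180°) gauche 5.6 → 20.1 kJ/mol.
Et at 120° (eclipsed): NH2(0°)/H(0°) eclipsed 5.3; iPr(120°)/Et(120°) eclipsed 16.4; tBu(240°)/Br(240°) eclipsed 16.8 → 38.5 kJ/mol.
Et at 180° (staggered): NH2(0°)/Br(300°) gauche 2.4; iPr(120°)/Et(180°) gauche 6.1; tBu(240°)/Et(180°) gauche 7.1; tBu(240°)/Br(300°) gauche 5.6 → 21.2 kJ/mol.
Et at 240° (eclipsed): NH2(0°)/Br(0°) eclipsed 10.9; iPr(120°)/H(120°) eclipsed 7.6; tBu(240°)/Et(240°) eclipsed 16.4 → 34.9 kJ/mol.
Et at 300° (staggered): NH2(0°)/Et(300°) gauche 3.6; NH2(0°)/Br(60°) gauche 2.4; iPr(120°)/Br(60°) gauche 4.8; tBu(240°)/Et(300°) gauche 7.1 → 17.9 kJ/mol.
The maximum (38.5 kJ/mol) occurs with Et at 120°.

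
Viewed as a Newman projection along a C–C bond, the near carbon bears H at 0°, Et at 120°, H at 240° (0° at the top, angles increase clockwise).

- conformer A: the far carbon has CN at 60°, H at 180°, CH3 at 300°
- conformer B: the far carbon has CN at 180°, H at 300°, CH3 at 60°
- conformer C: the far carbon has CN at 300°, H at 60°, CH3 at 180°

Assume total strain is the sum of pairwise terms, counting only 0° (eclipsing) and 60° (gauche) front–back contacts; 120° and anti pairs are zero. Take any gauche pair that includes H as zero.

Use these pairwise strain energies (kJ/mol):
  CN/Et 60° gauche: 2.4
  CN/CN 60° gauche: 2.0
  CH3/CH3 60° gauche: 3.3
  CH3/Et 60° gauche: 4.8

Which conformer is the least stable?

A (staggered): Et(120°)/CN(60°) gauche 2.4 → 2.4 kJ/mol.
B (staggered): Et(120°)/CN(180°) gauche 2.4; Et(120°)/CH3(60°) gauche 4.8 → 7.2 kJ/mol.
C (staggered): Et(120°)/CH3(180°) gauche 4.8 → 4.8 kJ/mol.
B has the highest total (7.2 kJ/mol).

B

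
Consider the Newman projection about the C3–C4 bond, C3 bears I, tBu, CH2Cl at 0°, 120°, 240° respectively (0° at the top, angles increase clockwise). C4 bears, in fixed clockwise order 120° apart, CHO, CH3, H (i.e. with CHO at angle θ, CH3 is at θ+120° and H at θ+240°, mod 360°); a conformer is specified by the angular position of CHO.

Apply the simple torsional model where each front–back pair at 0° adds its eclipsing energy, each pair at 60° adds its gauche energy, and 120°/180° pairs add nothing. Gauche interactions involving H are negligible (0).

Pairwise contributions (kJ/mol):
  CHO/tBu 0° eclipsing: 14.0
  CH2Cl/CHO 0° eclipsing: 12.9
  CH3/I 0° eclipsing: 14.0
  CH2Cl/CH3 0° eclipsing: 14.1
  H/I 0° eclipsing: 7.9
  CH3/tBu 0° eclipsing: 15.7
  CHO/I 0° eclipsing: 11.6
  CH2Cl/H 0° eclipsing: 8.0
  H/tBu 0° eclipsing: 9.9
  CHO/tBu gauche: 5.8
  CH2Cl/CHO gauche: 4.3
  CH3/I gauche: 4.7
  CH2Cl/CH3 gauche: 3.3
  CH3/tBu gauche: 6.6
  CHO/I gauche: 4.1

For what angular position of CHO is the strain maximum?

240°

CHO at 0° is eclipsed. I at 0° is eclipsed with CHO at 0° (11.6); tBu at 120° is eclipsed with CH3 at 120° (15.7); CH2Cl at 240° is eclipsed with H at 240° (8.0). Total 35.3 kJ/mol.
CHO at 60° is staggered. I at 0° is gauche with CHO at 60° (4.1); tBu at 120° is gauche with CHO at 60° (5.8); tBu at 120° is gauche with CH3 at 180° (6.6); CH2Cl at 240° is gauche with CH3 at 180° (3.3). Total 19.8 kJ/mol.
CHO at 120° is eclipsed. I at 0° is eclipsed with H at 0° (7.9); tBu at 120° is eclipsed with CHO at 120° (14.0); CH2Cl at 240° is eclipsed with CH3 at 240° (14.1). Total 36.0 kJ/mol.
CHO at 180° is staggered. I at 0° is gauche with CH3 at 300° (4.7); tBu at 120° is gauche with CHO at 180° (5.8); CH2Cl at 240° is gauche with CHO at 180° (4.3); CH2Cl at 240° is gauche with CH3 at 300° (3.3). Total 18.1 kJ/mol.
CHO at 240° is eclipsed. I at 0° is eclipsed with CH3 at 0° (14.0); tBu at 120° is eclipsed with H at 120° (9.9); CH2Cl at 240° is eclipsed with CHO at 240° (12.9). Total 36.8 kJ/mol.
CHO at 300° is staggered. I at 0° is gauche with CHO at 300° (4.1); I at 0° is gauche with CH3 at 60° (4.7); tBu at 120° is gauche with CH3 at 60° (6.6); CH2Cl at 240° is gauche with CHO at 300° (4.3). Total 19.7 kJ/mol.
The maximum (36.8 kJ/mol) occurs with CHO at 240°.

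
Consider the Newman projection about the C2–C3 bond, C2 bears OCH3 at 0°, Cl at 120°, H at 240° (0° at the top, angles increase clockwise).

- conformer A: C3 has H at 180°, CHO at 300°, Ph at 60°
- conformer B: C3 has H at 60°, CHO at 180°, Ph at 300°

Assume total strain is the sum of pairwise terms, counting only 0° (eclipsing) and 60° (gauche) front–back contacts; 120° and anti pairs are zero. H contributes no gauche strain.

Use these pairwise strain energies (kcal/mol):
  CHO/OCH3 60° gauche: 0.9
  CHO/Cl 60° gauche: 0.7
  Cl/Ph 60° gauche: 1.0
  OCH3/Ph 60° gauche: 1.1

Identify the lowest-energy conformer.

A is staggered. OCH3 at 0° is gauche with CHO at 300° (0.9); OCH3 at 0° is gauche with Ph at 60° (1.1); Cl at 120° is gauche with Ph at 60° (1.0). Total 3.0 kcal/mol.
B is staggered. OCH3 at 0° is gauche with Ph at 300° (1.1); Cl at 120° is gauche with CHO at 180° (0.7). Total 1.8 kcal/mol.
B has the lowest total (1.8 kcal/mol).

B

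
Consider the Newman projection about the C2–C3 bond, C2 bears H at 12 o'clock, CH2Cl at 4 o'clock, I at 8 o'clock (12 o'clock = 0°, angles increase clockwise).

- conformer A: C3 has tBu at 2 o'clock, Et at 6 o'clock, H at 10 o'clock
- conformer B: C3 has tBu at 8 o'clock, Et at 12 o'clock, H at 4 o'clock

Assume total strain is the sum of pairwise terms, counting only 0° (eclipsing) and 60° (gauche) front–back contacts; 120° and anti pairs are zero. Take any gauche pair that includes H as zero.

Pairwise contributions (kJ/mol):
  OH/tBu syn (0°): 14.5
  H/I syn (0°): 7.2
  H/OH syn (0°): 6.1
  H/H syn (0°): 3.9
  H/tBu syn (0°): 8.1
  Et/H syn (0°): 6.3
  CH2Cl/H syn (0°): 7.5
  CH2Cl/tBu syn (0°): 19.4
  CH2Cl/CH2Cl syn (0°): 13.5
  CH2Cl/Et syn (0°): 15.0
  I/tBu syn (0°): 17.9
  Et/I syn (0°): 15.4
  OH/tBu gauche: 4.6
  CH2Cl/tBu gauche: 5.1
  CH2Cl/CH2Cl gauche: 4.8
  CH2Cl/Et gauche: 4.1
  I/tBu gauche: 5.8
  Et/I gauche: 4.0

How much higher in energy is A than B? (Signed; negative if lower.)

A (staggered): CH2Cl–tBu gauche, CH2Cl–Et gauche, I–Et gauche; 5.1 + 4.1 + 4.0 = 13.2 kJ/mol.
B (eclipsed): H–Et eclipsed, CH2Cl–H eclipsed, I–tBu eclipsed; 6.3 + 7.5 + 17.9 = 31.7 kJ/mol.
E(A) − E(B) = 13.2 − 31.7 = -18.5 kJ/mol.

-18.5 kJ/mol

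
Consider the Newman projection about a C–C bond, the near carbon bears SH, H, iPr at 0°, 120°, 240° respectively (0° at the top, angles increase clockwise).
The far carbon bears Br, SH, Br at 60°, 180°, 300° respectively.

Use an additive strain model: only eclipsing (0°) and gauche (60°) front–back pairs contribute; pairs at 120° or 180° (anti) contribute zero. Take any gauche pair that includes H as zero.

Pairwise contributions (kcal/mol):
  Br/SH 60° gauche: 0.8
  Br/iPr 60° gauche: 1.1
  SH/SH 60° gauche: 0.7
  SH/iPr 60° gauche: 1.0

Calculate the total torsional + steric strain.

3.7 kcal/mol

This conformer (staggered): SH(0°)/Br(60°) gauche 0.8; SH(0°)/Br(300°) gauche 0.8; iPr(240°)/SH(180°) gauche 1.0; iPr(240°)/Br(300°) gauche 1.1 → 3.7 kcal/mol.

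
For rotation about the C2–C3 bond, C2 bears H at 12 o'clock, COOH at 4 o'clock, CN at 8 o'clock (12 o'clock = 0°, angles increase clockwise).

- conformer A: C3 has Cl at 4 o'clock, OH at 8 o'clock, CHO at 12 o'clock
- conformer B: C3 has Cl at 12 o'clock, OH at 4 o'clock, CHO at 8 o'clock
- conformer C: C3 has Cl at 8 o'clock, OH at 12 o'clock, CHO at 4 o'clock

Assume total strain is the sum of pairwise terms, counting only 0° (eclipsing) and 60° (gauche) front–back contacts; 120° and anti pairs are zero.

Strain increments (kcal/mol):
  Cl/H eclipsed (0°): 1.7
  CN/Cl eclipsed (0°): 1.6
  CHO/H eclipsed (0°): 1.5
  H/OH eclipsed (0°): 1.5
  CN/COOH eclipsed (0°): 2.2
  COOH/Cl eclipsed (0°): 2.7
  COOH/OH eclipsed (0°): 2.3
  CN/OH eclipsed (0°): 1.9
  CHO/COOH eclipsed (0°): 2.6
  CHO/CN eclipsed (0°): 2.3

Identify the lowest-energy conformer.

A (eclipsed): H–CHO eclipsed, COOH–Cl eclipsed, CN–OH eclipsed; 1.5 + 2.7 + 1.9 = 6.1 kcal/mol.
B (eclipsed): H–Cl eclipsed, COOH–OH eclipsed, CN–CHO eclipsed; 1.7 + 2.3 + 2.3 = 6.3 kcal/mol.
C (eclipsed): H–OH eclipsed, COOH–CHO eclipsed, CN–Cl eclipsed; 1.5 + 2.6 + 1.6 = 5.7 kcal/mol.
C has the lowest total (5.7 kcal/mol).

C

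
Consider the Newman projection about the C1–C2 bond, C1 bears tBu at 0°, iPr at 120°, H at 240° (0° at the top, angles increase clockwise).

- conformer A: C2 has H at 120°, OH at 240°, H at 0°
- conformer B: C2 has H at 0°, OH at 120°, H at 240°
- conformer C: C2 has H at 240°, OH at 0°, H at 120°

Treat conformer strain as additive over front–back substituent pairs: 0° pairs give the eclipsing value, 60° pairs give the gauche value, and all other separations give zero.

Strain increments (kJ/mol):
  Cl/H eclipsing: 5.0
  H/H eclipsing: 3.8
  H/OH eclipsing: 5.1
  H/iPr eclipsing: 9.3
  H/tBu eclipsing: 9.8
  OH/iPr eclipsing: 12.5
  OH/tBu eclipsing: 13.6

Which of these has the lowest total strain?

A

A is eclipsed. tBu at 0° is eclipsed with H at 0° (9.8); iPr at 120° is eclipsed with H at 120° (9.3); H at 240° is eclipsed with OH at 240° (5.1). Total 24.2 kJ/mol.
B is eclipsed. tBu at 0° is eclipsed with H at 0° (9.8); iPr at 120° is eclipsed with OH at 120° (12.5); H at 240° is eclipsed with H at 240° (3.8). Total 26.1 kJ/mol.
C is eclipsed. tBu at 0° is eclipsed with OH at 0° (13.6); iPr at 120° is eclipsed with H at 120° (9.3); H at 240° is eclipsed with H at 240° (3.8). Total 26.7 kJ/mol.
A has the lowest total (24.2 kJ/mol).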